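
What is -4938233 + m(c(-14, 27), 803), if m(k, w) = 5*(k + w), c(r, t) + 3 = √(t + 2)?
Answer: -4934233 + 5*√29 ≈ -4.9342e+6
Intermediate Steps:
c(r, t) = -3 + √(2 + t) (c(r, t) = -3 + √(t + 2) = -3 + √(2 + t))
m(k, w) = 5*k + 5*w
-4938233 + m(c(-14, 27), 803) = -4938233 + (5*(-3 + √(2 + 27)) + 5*803) = -4938233 + (5*(-3 + √29) + 4015) = -4938233 + ((-15 + 5*√29) + 4015) = -4938233 + (4000 + 5*√29) = -4934233 + 5*√29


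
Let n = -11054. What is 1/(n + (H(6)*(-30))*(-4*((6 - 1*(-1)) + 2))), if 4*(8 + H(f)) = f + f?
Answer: -1/16454 ≈ -6.0775e-5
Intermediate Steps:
H(f) = -8 + f/2 (H(f) = -8 + (f + f)/4 = -8 + (2*f)/4 = -8 + f/2)
1/(n + (H(6)*(-30))*(-4*((6 - 1*(-1)) + 2))) = 1/(-11054 + ((-8 + (1/2)*6)*(-30))*(-4*((6 - 1*(-1)) + 2))) = 1/(-11054 + ((-8 + 3)*(-30))*(-4*((6 + 1) + 2))) = 1/(-11054 + (-5*(-30))*(-4*(7 + 2))) = 1/(-11054 + 150*(-4*9)) = 1/(-11054 + 150*(-36)) = 1/(-11054 - 5400) = 1/(-16454) = -1/16454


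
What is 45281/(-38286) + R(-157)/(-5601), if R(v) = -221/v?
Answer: -13275541841/11222354034 ≈ -1.1830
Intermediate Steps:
45281/(-38286) + R(-157)/(-5601) = 45281/(-38286) - 221/(-157)/(-5601) = 45281*(-1/38286) - 221*(-1/157)*(-1/5601) = -45281/38286 + (221/157)*(-1/5601) = -45281/38286 - 221/879357 = -13275541841/11222354034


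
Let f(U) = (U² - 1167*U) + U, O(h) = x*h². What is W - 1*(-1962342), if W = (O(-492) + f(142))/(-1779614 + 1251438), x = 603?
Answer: 64769758063/33011 ≈ 1.9621e+6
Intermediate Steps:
O(h) = 603*h²
f(U) = U² - 1166*U
W = -9113699/33011 (W = (603*(-492)² + 142*(-1166 + 142))/(-1779614 + 1251438) = (603*242064 + 142*(-1024))/(-528176) = (145964592 - 145408)*(-1/528176) = 145819184*(-1/528176) = -9113699/33011 ≈ -276.08)
W - 1*(-1962342) = -9113699/33011 - 1*(-1962342) = -9113699/33011 + 1962342 = 64769758063/33011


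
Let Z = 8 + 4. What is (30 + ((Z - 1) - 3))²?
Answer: 1444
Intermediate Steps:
Z = 12
(30 + ((Z - 1) - 3))² = (30 + ((12 - 1) - 3))² = (30 + (11 - 3))² = (30 + 8)² = 38² = 1444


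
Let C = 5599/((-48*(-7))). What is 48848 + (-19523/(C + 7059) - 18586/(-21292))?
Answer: 1236297349290435/25310045258 ≈ 48846.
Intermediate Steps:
C = 5599/336 ≈ 16.664
48848 + (-19523/(C + 7059) - 18586/(-21292)) = 48848 + (-19523/(5599/336 + 7059) - 18586/(-21292)) = 48848 + (-19523/2377423/336 - 18586*(-1/21292)) = 48848 + (-19523*336/2377423 + 9293/10646) = 48848 + (-6559728/2377423 + 9293/10646) = 48848 - 47741472349/25310045258 = 1236297349290435/25310045258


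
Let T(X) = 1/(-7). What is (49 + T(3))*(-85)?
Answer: -29070/7 ≈ -4152.9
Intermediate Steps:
T(X) = -⅐
(49 + T(3))*(-85) = (49 - ⅐)*(-85) = (342/7)*(-85) = -29070/7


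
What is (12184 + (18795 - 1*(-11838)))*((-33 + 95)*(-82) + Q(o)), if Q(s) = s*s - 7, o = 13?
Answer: -210745274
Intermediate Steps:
Q(s) = -7 + s**2 (Q(s) = s**2 - 7 = -7 + s**2)
(12184 + (18795 - 1*(-11838)))*((-33 + 95)*(-82) + Q(o)) = (12184 + (18795 - 1*(-11838)))*((-33 + 95)*(-82) + (-7 + 13**2)) = (12184 + (18795 + 11838))*(62*(-82) + (-7 + 169)) = (12184 + 30633)*(-5084 + 162) = 42817*(-4922) = -210745274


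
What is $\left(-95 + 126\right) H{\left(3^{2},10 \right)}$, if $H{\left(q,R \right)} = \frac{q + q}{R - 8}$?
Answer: $279$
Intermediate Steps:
$H{\left(q,R \right)} = \frac{2 q}{-8 + R}$
$\left(-95 + 126\right) H{\left(3^{2},10 \right)} = \left(-95 + 126\right) \frac{2 \cdot 3^{2}}{-8 + 10} = 31 \cdot 2 \cdot 9 \cdot \frac{1}{2} = 31 \cdot 9 = 279$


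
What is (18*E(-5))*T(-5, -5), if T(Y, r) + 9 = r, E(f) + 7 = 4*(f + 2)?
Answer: 4788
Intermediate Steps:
E(f) = 1 + 4*f (E(f) = -7 + 4*(f + 2) = -7 + 4*(2 + f) = -7 + (8 + 4*f) = 1 + 4*f)
T(Y, r) = -9 + r
(18*E(-5))*T(-5, -5) = (18*(1 + 4*(-5)))*(-9 - 5) = (18*(1 - 20))*(-14) = (18*(-19))*(-14) = -342*(-14) = 4788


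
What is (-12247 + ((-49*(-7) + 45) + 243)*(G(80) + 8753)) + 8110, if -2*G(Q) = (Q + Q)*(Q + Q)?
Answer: -2557794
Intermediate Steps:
G(Q) = -2*Q**2 (G(Q) = -(Q + Q)*(Q + Q)/2 = -2*Q*2*Q/2 = -2*Q**2)
(-12247 + ((-49*(-7) + 45) + 243)*(G(80) + 8753)) + 8110 = (-12247 + ((-49*(-7) + 45) + 243)*(-2*80**2 + 8753)) + 8110 = (-12247 + ((343 + 45) + 243)*(-2*6400 + 8753)) + 8110 = (-12247 + (388 + 243)*(-12800 + 8753)) + 8110 = (-12247 + 631*(-4047)) + 8110 = (-12247 - 2553657) + 8110 = -2565904 + 8110 = -2557794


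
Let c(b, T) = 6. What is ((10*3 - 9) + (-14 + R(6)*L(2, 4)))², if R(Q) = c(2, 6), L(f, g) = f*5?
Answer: 4489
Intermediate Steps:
L(f, g) = 5*f
R(Q) = 6
((10*3 - 9) + (-14 + R(6)*L(2, 4)))² = ((10*3 - 9) + (-14 + 6*(5*2)))² = ((30 - 9) + (-14 + 6*10))² = (21 + (-14 + 60))² = (21 + 46)² = 67² = 4489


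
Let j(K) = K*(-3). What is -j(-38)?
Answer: -114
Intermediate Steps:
j(K) = -3*K
-j(-38) = -(-3)*(-38) = -1*114 = -114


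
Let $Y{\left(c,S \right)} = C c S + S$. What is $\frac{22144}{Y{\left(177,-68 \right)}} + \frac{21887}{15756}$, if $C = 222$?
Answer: $\frac{14533619089}{10525244340} \approx 1.3808$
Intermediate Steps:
$Y{\left(c,S \right)} = S + 222 S c$ ($Y{\left(c,S \right)} = 222 c S + S = 222 S c + S = S + 222 S c$)
$\frac{22144}{Y{\left(177,-68 \right)}} + \frac{21887}{15756} = \frac{22144}{\left(-68\right) \left(1 + 222 \cdot 177\right)} + \frac{21887}{15756} = \frac{22144}{\left(-68\right) \left(1 + 39294\right)} + 21887 \cdot \frac{1}{15756} = \frac{22144}{\left(-68\right) 39295} + \frac{21887}{15756} = \frac{22144}{-2672060} + \frac{21887}{15756} = 22144 \left(- \frac{1}{2672060}\right) + \frac{21887}{15756} = - \frac{5536}{668015} + \frac{21887}{15756} = \frac{14533619089}{10525244340}$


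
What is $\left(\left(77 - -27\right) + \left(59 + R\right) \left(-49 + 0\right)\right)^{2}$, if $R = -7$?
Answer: $5973136$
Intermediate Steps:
$\left(\left(77 - -27\right) + \left(59 + R\right) \left(-49 + 0\right)\right)^{2} = \left(\left(77 - -27\right) + \left(59 - 7\right) \left(-49 + 0\right)\right)^{2} = \left(\left(77 + 27\right) + 52 \left(-49\right)\right)^{2} = \left(104 - 2548\right)^{2} = \left(-2444\right)^{2} = 5973136$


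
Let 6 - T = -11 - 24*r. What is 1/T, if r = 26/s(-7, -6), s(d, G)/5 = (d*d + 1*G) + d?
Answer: 15/307 ≈ 0.048860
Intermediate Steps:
s(d, G) = 5*G + 5*d + 5*d² (s(d, G) = 5*((d*d + 1*G) + d) = 5*((d² + G) + d) = 5*((G + d²) + d) = 5*(G + d + d²) = 5*G + 5*d + 5*d²)
r = 13/90 (r = 26/(5*(-6) + 5*(-7) + 5*(-7)²) = 26/(-30 - 35 + 5*49) = 26/(-30 - 35 + 245) = 26/180 = 26*(1/180) = 13/90 ≈ 0.14444)
T = 307/15 (T = 6 - (-11 - 24*13/90) = 6 - (-11 - 52/15) = 6 - 1*(-217/15) = 6 + 217/15 = 307/15 ≈ 20.467)
1/T = 1/(307/15) = 15/307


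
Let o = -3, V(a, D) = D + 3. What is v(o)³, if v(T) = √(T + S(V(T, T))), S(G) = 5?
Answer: 2*√2 ≈ 2.8284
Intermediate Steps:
V(a, D) = 3 + D
v(T) = √(5 + T) (v(T) = √(T + 5) = √(5 + T))
v(o)³ = (√(5 - 3))³ = (√2)³ = 2*√2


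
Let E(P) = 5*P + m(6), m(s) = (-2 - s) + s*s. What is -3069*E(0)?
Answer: -85932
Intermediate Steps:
m(s) = -2 + s² - s (m(s) = (-2 - s) + s² = -2 + s² - s)
E(P) = 28 + 5*P (E(P) = 5*P + (-2 + 6² - 1*6) = 5*P + (-2 + 36 - 6) = 5*P + 28 = 28 + 5*P)
-3069*E(0) = -3069*(28 + 5*0) = -3069*(28 + 0) = -3069*28 = -85932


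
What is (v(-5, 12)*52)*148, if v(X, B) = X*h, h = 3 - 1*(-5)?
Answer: -307840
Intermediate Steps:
h = 8 (h = 3 + 5 = 8)
v(X, B) = 8*X (v(X, B) = X*8 = 8*X)
(v(-5, 12)*52)*148 = ((8*(-5))*52)*148 = -40*52*148 = -2080*148 = -307840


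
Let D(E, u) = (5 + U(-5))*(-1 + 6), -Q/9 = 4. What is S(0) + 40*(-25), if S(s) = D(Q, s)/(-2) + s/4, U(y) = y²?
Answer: -1075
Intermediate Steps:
Q = -36 (Q = -9*4 = -36)
D(E, u) = 150 (D(E, u) = (5 + (-5)²)*(-1 + 6) = (5 + 25)*5 = 30*5 = 150)
S(s) = -75 + s/4 (S(s) = 150/(-2) + s/4 = 150*(-½) + s*(¼) = -75 + s/4)
S(0) + 40*(-25) = (-75 + (¼)*0) + 40*(-25) = (-75 + 0) - 1000 = -75 - 1000 = -1075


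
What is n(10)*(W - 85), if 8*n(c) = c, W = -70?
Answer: -775/4 ≈ -193.75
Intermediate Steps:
n(c) = c/8
n(10)*(W - 85) = ((⅛)*10)*(-70 - 85) = (5/4)*(-155) = -775/4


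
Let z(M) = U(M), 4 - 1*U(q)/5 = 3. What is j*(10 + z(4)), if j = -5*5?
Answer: -375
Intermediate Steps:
U(q) = 5 (U(q) = 20 - 5*3 = 20 - 15 = 5)
z(M) = 5
j = -25
j*(10 + z(4)) = -25*(10 + 5) = -25*15 = -375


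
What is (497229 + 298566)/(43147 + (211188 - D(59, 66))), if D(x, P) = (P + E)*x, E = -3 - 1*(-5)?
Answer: 265265/83441 ≈ 3.1791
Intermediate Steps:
E = 2 (E = -3 + 5 = 2)
D(x, P) = x*(2 + P) (D(x, P) = (P + 2)*x = (2 + P)*x = x*(2 + P))
(497229 + 298566)/(43147 + (211188 - D(59, 66))) = (497229 + 298566)/(43147 + (211188 - 59*(2 + 66))) = 795795/(43147 + (211188 - 59*68)) = 795795/(43147 + (211188 - 1*4012)) = 795795/(43147 + (211188 - 4012)) = 795795/(43147 + 207176) = 795795/250323 = 795795*(1/250323) = 265265/83441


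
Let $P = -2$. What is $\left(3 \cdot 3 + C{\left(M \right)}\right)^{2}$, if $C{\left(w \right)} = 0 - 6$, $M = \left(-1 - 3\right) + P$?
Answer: $9$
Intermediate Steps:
$M = -6$ ($M = \left(-1 - 3\right) - 2 = -4 - 2 = -6$)
$C{\left(w \right)} = -6$ ($C{\left(w \right)} = 0 - 6 = -6$)
$\left(3 \cdot 3 + C{\left(M \right)}\right)^{2} = \left(3 \cdot 3 - 6\right)^{2} = \left(9 - 6\right)^{2} = 3^{2} = 9$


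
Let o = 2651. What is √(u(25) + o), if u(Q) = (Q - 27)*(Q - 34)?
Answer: √2669 ≈ 51.662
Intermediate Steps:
u(Q) = (-34 + Q)*(-27 + Q) (u(Q) = (-27 + Q)*(-34 + Q) = (-34 + Q)*(-27 + Q))
√(u(25) + o) = √((918 + 25² - 61*25) + 2651) = √((918 + 625 - 1525) + 2651) = √(18 + 2651) = √2669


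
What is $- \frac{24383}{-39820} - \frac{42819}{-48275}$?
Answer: $\frac{576428381}{384462100} \approx 1.4993$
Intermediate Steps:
$- \frac{24383}{-39820} - \frac{42819}{-48275} = \left(-24383\right) \left(- \frac{1}{39820}\right) - - \frac{42819}{48275} = \frac{24383}{39820} + \frac{42819}{48275} = \frac{576428381}{384462100}$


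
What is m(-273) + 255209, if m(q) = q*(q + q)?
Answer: 404267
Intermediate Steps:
m(q) = 2*q² (m(q) = q*(2*q) = 2*q²)
m(-273) + 255209 = 2*(-273)² + 255209 = 2*74529 + 255209 = 149058 + 255209 = 404267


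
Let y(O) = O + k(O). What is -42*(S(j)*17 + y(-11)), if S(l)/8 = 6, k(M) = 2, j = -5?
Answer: -33894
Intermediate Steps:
S(l) = 48 (S(l) = 8*6 = 48)
y(O) = 2 + O (y(O) = O + 2 = 2 + O)
-42*(S(j)*17 + y(-11)) = -42*(48*17 + (2 - 11)) = -42*(816 - 9) = -42*807 = -33894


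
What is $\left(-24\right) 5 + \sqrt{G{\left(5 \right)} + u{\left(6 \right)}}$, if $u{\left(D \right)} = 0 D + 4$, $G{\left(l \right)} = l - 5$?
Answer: $-118$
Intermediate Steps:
$G{\left(l \right)} = -5 + l$ ($G{\left(l \right)} = l - 5 = -5 + l$)
$u{\left(D \right)} = 4$ ($u{\left(D \right)} = 0 + 4 = 4$)
$\left(-24\right) 5 + \sqrt{G{\left(5 \right)} + u{\left(6 \right)}} = \left(-24\right) 5 + \sqrt{\left(-5 + 5\right) + 4} = -120 + \sqrt{0 + 4} = -120 + \sqrt{4} = -120 + 2 = -118$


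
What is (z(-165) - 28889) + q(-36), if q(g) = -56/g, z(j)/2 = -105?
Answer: -261877/9 ≈ -29097.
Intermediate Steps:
z(j) = -210 (z(j) = 2*(-105) = -210)
(z(-165) - 28889) + q(-36) = (-210 - 28889) - 56/(-36) = -29099 - 56*(-1/36) = -29099 + 14/9 = -261877/9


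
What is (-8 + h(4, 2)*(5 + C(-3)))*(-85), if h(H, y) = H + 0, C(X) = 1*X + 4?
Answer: -1360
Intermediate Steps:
C(X) = 4 + X (C(X) = X + 4 = 4 + X)
h(H, y) = H
(-8 + h(4, 2)*(5 + C(-3)))*(-85) = (-8 + 4*(5 + (4 - 3)))*(-85) = (-8 + 4*(5 + 1))*(-85) = (-8 + 4*6)*(-85) = (-8 + 24)*(-85) = 16*(-85) = -1360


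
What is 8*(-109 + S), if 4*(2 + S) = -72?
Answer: -1032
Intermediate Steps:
S = -20 (S = -2 + (¼)*(-72) = -2 - 18 = -20)
8*(-109 + S) = 8*(-109 - 20) = 8*(-129) = -1032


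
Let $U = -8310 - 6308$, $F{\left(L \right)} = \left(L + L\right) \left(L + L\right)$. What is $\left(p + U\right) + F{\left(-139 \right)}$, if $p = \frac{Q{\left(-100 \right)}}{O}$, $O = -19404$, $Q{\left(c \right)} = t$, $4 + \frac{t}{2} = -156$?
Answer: $\frac{303992846}{4851} \approx 62666.0$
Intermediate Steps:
$t = -320$ ($t = -8 + 2 \left(-156\right) = -8 - 312 = -320$)
$Q{\left(c \right)} = -320$
$F{\left(L \right)} = 4 L^{2}$ ($F{\left(L \right)} = 2 L 2 L = 4 L^{2}$)
$U = -14618$
$p = \frac{80}{4851}$ ($p = - \frac{320}{-19404} = \left(-320\right) \left(- \frac{1}{19404}\right) = \frac{80}{4851} \approx 0.016491$)
$\left(p + U\right) + F{\left(-139 \right)} = \left(\frac{80}{4851} - 14618\right) + 4 \left(-139\right)^{2} = - \frac{70911838}{4851} + 4 \cdot 19321 = - \frac{70911838}{4851} + 77284 = \frac{303992846}{4851}$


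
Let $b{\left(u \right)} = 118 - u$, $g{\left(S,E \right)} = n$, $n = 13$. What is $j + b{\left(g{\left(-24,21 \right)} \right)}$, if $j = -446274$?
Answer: $-446169$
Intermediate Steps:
$g{\left(S,E \right)} = 13$
$j + b{\left(g{\left(-24,21 \right)} \right)} = -446274 + \left(118 - 13\right) = -446274 + 105 = -446169$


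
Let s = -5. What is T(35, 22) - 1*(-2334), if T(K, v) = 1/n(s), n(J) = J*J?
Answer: 58351/25 ≈ 2334.0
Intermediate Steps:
n(J) = J**2
T(K, v) = 1/25 (T(K, v) = 1/((-5)**2) = 1/25)
T(35, 22) - 1*(-2334) = 1/25 - 1*(-2334) = 1/25 + 2334 = 58351/25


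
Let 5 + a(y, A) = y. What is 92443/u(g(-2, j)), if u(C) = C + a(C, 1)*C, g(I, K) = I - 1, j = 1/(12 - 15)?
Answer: 92443/21 ≈ 4402.0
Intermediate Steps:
a(y, A) = -5 + y
j = -1/3 (j = 1/(-3) = -1/3 ≈ -0.33333)
g(I, K) = -1 + I
u(C) = C + C*(-5 + C) (u(C) = C + (-5 + C)*C = C + C*(-5 + C))
92443/u(g(-2, j)) = 92443/(((-1 - 2)*(-4 + (-1 - 2)))) = 92443/((-3*(-4 - 3))) = 92443/((-3*(-7))) = 92443/21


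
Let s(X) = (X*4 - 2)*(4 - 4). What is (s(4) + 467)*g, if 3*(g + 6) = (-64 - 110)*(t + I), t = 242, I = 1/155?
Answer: -1016457256/155 ≈ -6.5578e+6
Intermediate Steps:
I = 1/155 ≈ 0.0064516
s(X) = 0 (s(X) = (4*X - 2)*0 = (-2 + 4*X)*0 = 0)
g = -2176568/155 (g = -6 + ((-64 - 110)*(242 + 1/155))/3 = -6 + (-174*37511/155)/3 = -6 + (1/3)*(-6526914/155) = -6 - 2175638/155 = -2176568/155 ≈ -14042.)
(s(4) + 467)*g = (0 + 467)*(-2176568/155) = 467*(-2176568/155) = -1016457256/155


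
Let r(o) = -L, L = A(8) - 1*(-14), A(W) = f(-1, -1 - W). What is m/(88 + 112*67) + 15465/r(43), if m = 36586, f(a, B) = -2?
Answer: -2436901/1898 ≈ -1283.9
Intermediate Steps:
A(W) = -2
L = 12 (L = -2 - 1*(-14) = -2 + 14 = 12)
r(o) = -12 (r(o) = -1*12 = -12)
m/(88 + 112*67) + 15465/r(43) = 36586/(88 + 112*67) + 15465/(-12) = 36586/(88 + 7504) + 15465*(-1/12) = 36586/7592 - 5155/4 = 36586*(1/7592) - 5155/4 = 18293/3796 - 5155/4 = -2436901/1898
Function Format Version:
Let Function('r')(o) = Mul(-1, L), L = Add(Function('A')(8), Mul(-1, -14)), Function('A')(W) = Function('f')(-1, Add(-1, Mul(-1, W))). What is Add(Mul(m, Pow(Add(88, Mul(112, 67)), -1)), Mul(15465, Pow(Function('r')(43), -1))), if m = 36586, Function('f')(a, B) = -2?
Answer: Rational(-2436901, 1898) ≈ -1283.9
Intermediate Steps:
Function('A')(W) = -2
L = 12 (L = Add(-2, Mul(-1, -14)) = Add(-2, 14) = 12)
Function('r')(o) = -12 (Function('r')(o) = Mul(-1, 12) = -12)
Add(Mul(m, Pow(Add(88, Mul(112, 67)), -1)), Mul(15465, Pow(Function('r')(43), -1))) = Add(Mul(36586, Pow(Add(88, Mul(112, 67)), -1)), Mul(15465, Pow(-12, -1))) = Add(Mul(36586, Pow(Add(88, 7504), -1)), Mul(15465, Rational(-1, 12))) = Add(Mul(36586, Pow(7592, -1)), Rational(-5155, 4)) = Add(Mul(36586, Rational(1, 7592)), Rational(-5155, 4)) = Add(Rational(18293, 3796), Rational(-5155, 4)) = Rational(-2436901, 1898)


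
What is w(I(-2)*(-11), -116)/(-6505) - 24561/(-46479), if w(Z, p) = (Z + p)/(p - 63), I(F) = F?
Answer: 9531445523/18039971735 ≈ 0.52835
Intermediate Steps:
w(Z, p) = (Z + p)/(-63 + p)
w(I(-2)*(-11), -116)/(-6505) - 24561/(-46479) = ((-2*(-11) - 116)/(-63 - 116))/(-6505) - 24561/(-46479) = ((22 - 116)/(-179))*(-1/6505) - 24561*(-1/46479) = -1/179*(-94)*(-1/6505) + 8187/15493 = (94/179)*(-1/6505) + 8187/15493 = -94/1164395 + 8187/15493 = 9531445523/18039971735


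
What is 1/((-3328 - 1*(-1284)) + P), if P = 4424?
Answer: 1/2380 ≈ 0.00042017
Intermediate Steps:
1/((-3328 - 1*(-1284)) + P) = 1/((-3328 - 1*(-1284)) + 4424) = 1/((-3328 + 1284) + 4424) = 1/(-2044 + 4424) = 1/2380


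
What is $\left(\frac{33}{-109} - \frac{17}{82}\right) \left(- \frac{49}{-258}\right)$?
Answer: $- \frac{223391}{2306004} \approx -0.096874$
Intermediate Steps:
$\left(\frac{33}{-109} - \frac{17}{82}\right) \left(- \frac{49}{-258}\right) = \left(33 \left(- \frac{1}{109}\right) - \frac{17}{82}\right) \left(\left(-49\right) \left(- \frac{1}{258}\right)\right) = \left(- \frac{33}{109} - \frac{17}{82}\right) \frac{49}{258} = \left(- \frac{4559}{8938}\right) \frac{49}{258} = - \frac{223391}{2306004}$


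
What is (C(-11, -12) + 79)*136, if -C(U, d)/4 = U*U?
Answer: -55080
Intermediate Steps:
C(U, d) = -4*U² (C(U, d) = -4*U*U = -4*U²)
(C(-11, -12) + 79)*136 = (-4*(-11)² + 79)*136 = (-4*121 + 79)*136 = (-484 + 79)*136 = -405*136 = -55080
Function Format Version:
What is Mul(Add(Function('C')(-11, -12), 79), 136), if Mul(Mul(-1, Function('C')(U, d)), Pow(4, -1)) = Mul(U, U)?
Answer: -55080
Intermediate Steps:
Function('C')(U, d) = Mul(-4, Pow(U, 2)) (Function('C')(U, d) = Mul(-4, Mul(U, U)) = Mul(-4, Pow(U, 2)))
Mul(Add(Function('C')(-11, -12), 79), 136) = Mul(Add(Mul(-4, Pow(-11, 2)), 79), 136) = Mul(Add(Mul(-4, 121), 79), 136) = Mul(Add(-484, 79), 136) = Mul(-405, 136) = -55080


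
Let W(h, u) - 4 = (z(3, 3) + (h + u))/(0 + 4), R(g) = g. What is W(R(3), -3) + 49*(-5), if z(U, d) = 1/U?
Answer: -2891/12 ≈ -240.92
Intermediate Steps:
z(U, d) = 1/U
W(h, u) = 49/12 + h/4 + u/4 (W(h, u) = 4 + (1/3 + (h + u))/(0 + 4) = 4 + (1/3 + (h + u))/4 = 4 + (1/3 + h + u)*(1/4) = 4 + (1/12 + h/4 + u/4) = 49/12 + h/4 + u/4)
W(R(3), -3) + 49*(-5) = (49/12 + (1/4)*3 + (1/4)*(-3)) + 49*(-5) = (49/12 + 3/4 - 3/4) - 245 = 49/12 - 245 = -2891/12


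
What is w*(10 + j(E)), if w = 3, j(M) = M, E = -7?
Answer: 9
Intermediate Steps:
w*(10 + j(E)) = 3*(10 - 7) = 3*3 = 9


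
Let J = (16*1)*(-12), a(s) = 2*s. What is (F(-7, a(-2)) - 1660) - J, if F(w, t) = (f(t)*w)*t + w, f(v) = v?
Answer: -1587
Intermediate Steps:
F(w, t) = w + w*t² (F(w, t) = (t*w)*t + w = w*t² + w = w + w*t²)
J = -192 (J = 16*(-12) = -192)
(F(-7, a(-2)) - 1660) - J = (-7*(1 + (2*(-2))²) - 1660) - 1*(-192) = (-7*(1 + (-4)²) - 1660) + 192 = (-7*(1 + 16) - 1660) + 192 = (-7*17 - 1660) + 192 = (-119 - 1660) + 192 = -1779 + 192 = -1587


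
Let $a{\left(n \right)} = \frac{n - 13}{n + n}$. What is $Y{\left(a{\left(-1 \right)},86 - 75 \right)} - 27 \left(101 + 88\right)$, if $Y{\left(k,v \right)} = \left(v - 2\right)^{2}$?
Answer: $-5022$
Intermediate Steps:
$a{\left(n \right)} = \frac{-13 + n}{2 n}$
$Y{\left(k,v \right)} = \left(-2 + v\right)^{2}$
$Y{\left(a{\left(-1 \right)},86 - 75 \right)} - 27 \left(101 + 88\right) = \left(-2 + \left(86 - 75\right)\right)^{2} - 27 \left(101 + 88\right) = \left(-2 + 11\right)^{2} - 5103 = 9^{2} - 5103 = 81 - 5103 = -5022$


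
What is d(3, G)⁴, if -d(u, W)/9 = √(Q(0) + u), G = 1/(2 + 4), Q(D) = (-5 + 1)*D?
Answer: 59049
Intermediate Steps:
Q(D) = -4*D
G = ⅙ (G = 1/6 = ⅙ ≈ 0.16667)
d(u, W) = -9*√u (d(u, W) = -9*√(-4*0 + u) = -9*√(0 + u) = -9*√u)
d(3, G)⁴ = (-9*√3)⁴ = 59049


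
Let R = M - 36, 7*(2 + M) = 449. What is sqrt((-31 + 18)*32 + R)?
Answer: I*sqrt(19103)/7 ≈ 19.745*I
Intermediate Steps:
M = 435/7 (M = -2 + (1/7)*449 = -2 + 449/7 = 435/7 ≈ 62.143)
R = 183/7 (R = 435/7 - 36 = 183/7 ≈ 26.143)
sqrt((-31 + 18)*32 + R) = sqrt((-31 + 18)*32 + 183/7) = sqrt(-13*32 + 183/7) = sqrt(-416 + 183/7) = sqrt(-2729/7) = I*sqrt(19103)/7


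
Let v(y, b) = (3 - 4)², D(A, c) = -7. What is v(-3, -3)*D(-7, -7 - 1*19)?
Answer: -7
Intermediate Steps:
v(y, b) = 1 (v(y, b) = (-1)² = 1)
v(-3, -3)*D(-7, -7 - 1*19) = 1*(-7) = -7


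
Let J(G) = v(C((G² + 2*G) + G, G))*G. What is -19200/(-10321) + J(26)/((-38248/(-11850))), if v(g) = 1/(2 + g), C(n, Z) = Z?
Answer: 5935506225/2763303256 ≈ 2.1480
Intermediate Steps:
J(G) = G/(2 + G)
-19200/(-10321) + J(26)/((-38248/(-11850))) = -19200/(-10321) + (26/(2 + 26))/((-38248/(-11850))) = -19200*(-1/10321) + (26/28)/((-38248*(-1/11850))) = 19200/10321 + (26*(1/28))/(19124/5925) = 19200/10321 + (13/14)*(5925/19124) = 19200/10321 + 77025/267736 = 5935506225/2763303256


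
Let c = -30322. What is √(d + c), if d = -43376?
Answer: I*√73698 ≈ 271.47*I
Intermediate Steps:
√(d + c) = √(-43376 - 30322) = √(-73698) = I*√73698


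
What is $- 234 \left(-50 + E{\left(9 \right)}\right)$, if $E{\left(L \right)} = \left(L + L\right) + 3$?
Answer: $6786$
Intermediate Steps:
$E{\left(L \right)} = 3 + 2 L$ ($E{\left(L \right)} = 2 L + 3 = 3 + 2 L$)
$- 234 \left(-50 + E{\left(9 \right)}\right) = - 234 \left(-50 + \left(3 + 2 \cdot 9\right)\right) = - 234 \left(-50 + \left(3 + 18\right)\right) = - 234 \left(-50 + 21\right) = \left(-234\right) \left(-29\right) = 6786$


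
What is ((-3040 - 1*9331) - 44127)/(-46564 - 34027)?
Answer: 56498/80591 ≈ 0.70105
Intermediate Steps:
((-3040 - 1*9331) - 44127)/(-46564 - 34027) = ((-3040 - 9331) - 44127)/(-80591) = (-12371 - 44127)*(-1/80591) = -56498*(-1/80591) = 56498/80591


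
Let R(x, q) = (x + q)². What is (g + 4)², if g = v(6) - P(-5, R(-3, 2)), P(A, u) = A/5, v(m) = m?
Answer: 121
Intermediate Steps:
R(x, q) = (q + x)²
P(A, u) = A/5 (P(A, u) = A*(⅕) = A/5)
g = 7 (g = 6 - (-5)/5 = 6 - 1*(-1) = 6 + 1 = 7)
(g + 4)² = (7 + 4)² = 11² = 121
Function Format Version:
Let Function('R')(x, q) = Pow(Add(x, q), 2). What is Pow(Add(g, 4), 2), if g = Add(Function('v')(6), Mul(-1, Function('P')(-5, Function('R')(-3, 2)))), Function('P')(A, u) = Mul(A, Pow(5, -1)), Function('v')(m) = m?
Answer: 121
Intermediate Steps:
Function('R')(x, q) = Pow(Add(q, x), 2)
Function('P')(A, u) = Mul(Rational(1, 5), A) (Function('P')(A, u) = Mul(A, Rational(1, 5)) = Mul(Rational(1, 5), A))
g = 7 (g = Add(6, Mul(-1, Mul(Rational(1, 5), -5))) = Add(6, Mul(-1, -1)) = Add(6, 1) = 7)
Pow(Add(g, 4), 2) = Pow(Add(7, 4), 2) = Pow(11, 2) = 121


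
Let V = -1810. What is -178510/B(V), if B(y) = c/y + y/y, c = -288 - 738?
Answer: -80775775/709 ≈ -1.1393e+5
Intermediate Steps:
c = -1026
B(y) = 1 - 1026/y (B(y) = -1026/y + y/y = -1026/y + 1 = 1 - 1026/y)
-178510/B(V) = -178510*(-1810/(-1026 - 1810)) = -178510/((-1/1810*(-2836))) = -178510/1418/905 = -178510*905/1418 = -80775775/709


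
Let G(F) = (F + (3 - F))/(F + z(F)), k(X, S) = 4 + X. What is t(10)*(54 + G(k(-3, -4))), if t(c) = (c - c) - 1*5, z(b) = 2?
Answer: -275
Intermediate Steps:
t(c) = -5 (t(c) = 0 - 5 = -5)
G(F) = 3/(2 + F) (G(F) = (F + (3 - F))/(F + 2) = 3/(2 + F))
t(10)*(54 + G(k(-3, -4))) = -5*(54 + 3/(2 + (4 - 3))) = -5*(54 + 3/(2 + 1)) = -5*(54 + 3/3) = -5*(54 + 3*(1/3)) = -5*(54 + 1) = -5*55 = -275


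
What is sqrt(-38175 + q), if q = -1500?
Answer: 115*I*sqrt(3) ≈ 199.19*I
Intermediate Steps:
sqrt(-38175 + q) = sqrt(-38175 - 1500) = sqrt(-39675) = 115*I*sqrt(3)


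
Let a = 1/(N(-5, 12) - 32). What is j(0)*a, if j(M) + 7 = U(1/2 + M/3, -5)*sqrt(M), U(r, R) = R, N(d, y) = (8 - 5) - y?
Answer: 7/41 ≈ 0.17073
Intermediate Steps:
N(d, y) = 3 - y
j(M) = -7 - 5*sqrt(M)
a = -1/41 (a = 1/((3 - 1*12) - 32) = 1/((3 - 12) - 32) = 1/(-9 - 32) = 1/(-41) = -1/41 ≈ -0.024390)
j(0)*a = (-7 - 5*sqrt(0))*(-1/41) = (-7 - 5*0)*(-1/41) = (-7 + 0)*(-1/41) = -7*(-1/41) = 7/41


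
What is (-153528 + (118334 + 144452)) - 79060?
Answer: 30198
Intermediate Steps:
(-153528 + (118334 + 144452)) - 79060 = (-153528 + 262786) - 79060 = 109258 - 79060 = 30198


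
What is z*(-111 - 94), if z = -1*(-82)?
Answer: -16810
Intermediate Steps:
z = 82
z*(-111 - 94) = 82*(-111 - 94) = 82*(-205) = -16810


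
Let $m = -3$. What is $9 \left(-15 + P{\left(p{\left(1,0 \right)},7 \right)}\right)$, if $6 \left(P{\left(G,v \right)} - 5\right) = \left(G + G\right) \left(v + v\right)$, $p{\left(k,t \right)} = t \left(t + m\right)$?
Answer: $-90$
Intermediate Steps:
$p{\left(k,t \right)} = t \left(-3 + t\right)$ ($p{\left(k,t \right)} = t \left(t - 3\right) = t \left(-3 + t\right)$)
$P{\left(G,v \right)} = 5 + \frac{2 G v}{3}$ ($P{\left(G,v \right)} = 5 + \frac{\left(G + G\right) \left(v + v\right)}{6} = 5 + \frac{2 G 2 v}{6} = 5 + \frac{4 G v}{6} = 5 + \frac{2 G v}{3}$)
$9 \left(-15 + P{\left(p{\left(1,0 \right)},7 \right)}\right) = 9 \left(-15 + \left(5 + \frac{2}{3} \cdot 0 \left(-3 + 0\right) 7\right)\right) = 9 \left(-15 + \left(5 + \frac{2}{3} \cdot 0 \left(-3\right) 7\right)\right) = 9 \left(-15 + \left(5 + \frac{2}{3} \cdot 0 \cdot 7\right)\right) = 9 \left(-15 + \left(5 + 0\right)\right) = 9 \left(-15 + 5\right) = 9 \left(-10\right) = -90$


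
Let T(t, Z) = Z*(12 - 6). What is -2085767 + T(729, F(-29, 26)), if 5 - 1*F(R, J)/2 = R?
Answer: -2085359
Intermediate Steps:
F(R, J) = 10 - 2*R
T(t, Z) = 6*Z (T(t, Z) = Z*6 = 6*Z)
-2085767 + T(729, F(-29, 26)) = -2085767 + 6*(10 - 2*(-29)) = -2085767 + 6*(10 + 58) = -2085767 + 6*68 = -2085767 + 408 = -2085359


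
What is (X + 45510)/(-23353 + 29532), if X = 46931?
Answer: 92441/6179 ≈ 14.961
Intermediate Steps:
(X + 45510)/(-23353 + 29532) = (46931 + 45510)/(-23353 + 29532) = 92441/6179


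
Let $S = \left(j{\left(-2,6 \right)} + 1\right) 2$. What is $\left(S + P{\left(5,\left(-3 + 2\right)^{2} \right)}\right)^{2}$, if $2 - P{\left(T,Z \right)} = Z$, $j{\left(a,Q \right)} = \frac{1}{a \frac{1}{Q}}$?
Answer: $9$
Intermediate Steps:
$j{\left(a,Q \right)} = \frac{Q}{a}$
$S = -4$ ($S = \left(\frac{6}{-2} + 1\right) 2 = \left(6 \left(- \frac{1}{2}\right) + 1\right) 2 = \left(-3 + 1\right) 2 = \left(-2\right) 2 = -4$)
$P{\left(T,Z \right)} = 2 - Z$
$\left(S + P{\left(5,\left(-3 + 2\right)^{2} \right)}\right)^{2} = \left(-4 + \left(2 - \left(-3 + 2\right)^{2}\right)\right)^{2} = \left(-4 + \left(2 - \left(-1\right)^{2}\right)\right)^{2} = \left(-4 + \left(2 - 1\right)\right)^{2} = \left(-4 + 1\right)^{2} = \left(-3\right)^{2} = 9$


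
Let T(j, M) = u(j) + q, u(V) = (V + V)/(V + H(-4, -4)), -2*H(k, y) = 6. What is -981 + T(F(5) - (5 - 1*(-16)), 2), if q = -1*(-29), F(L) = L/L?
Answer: -21856/23 ≈ -950.26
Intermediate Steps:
H(k, y) = -3 (H(k, y) = -½*6 = -3)
F(L) = 1
q = 29
u(V) = 2*V/(-3 + V) (u(V) = (V + V)/(V - 3) = (2*V)/(-3 + V) = 2*V/(-3 + V))
T(j, M) = 29 + 2*j/(-3 + j) (T(j, M) = 2*j/(-3 + j) + 29 = 29 + 2*j/(-3 + j))
-981 + T(F(5) - (5 - 1*(-16)), 2) = -981 + (-87 + 31*(1 - (5 - 1*(-16))))/(-3 + (1 - (5 - 1*(-16)))) = -981 + (-87 + 31*(1 - (5 + 16)))/(-3 + (1 - (5 + 16))) = -981 + (-87 + 31*(1 - 1*21))/(-3 + (1 - 1*21)) = -981 + (-87 + 31*(1 - 21))/(-3 + (1 - 21)) = -981 + (-87 + 31*(-20))/(-3 - 20) = -981 + (-87 - 620)/(-23) = -981 - 1/23*(-707) = -981 + 707/23 = -21856/23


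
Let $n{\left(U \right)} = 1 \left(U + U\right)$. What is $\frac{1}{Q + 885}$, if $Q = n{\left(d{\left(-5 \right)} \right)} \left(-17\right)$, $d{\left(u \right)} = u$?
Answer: $\frac{1}{1055} \approx 0.00094787$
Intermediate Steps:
$n{\left(U \right)} = 2 U$ ($n{\left(U \right)} = 1 \cdot 2 U = 2 U$)
$Q = 170$ ($Q = 2 \left(-5\right) \left(-17\right) = \left(-10\right) \left(-17\right) = 170$)
$\frac{1}{Q + 885} = \frac{1}{170 + 885} = \frac{1}{1055}$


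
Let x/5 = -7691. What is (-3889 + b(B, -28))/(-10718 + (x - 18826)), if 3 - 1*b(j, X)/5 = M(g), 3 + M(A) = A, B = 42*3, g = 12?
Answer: 3919/67999 ≈ 0.057633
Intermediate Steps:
B = 126
M(A) = -3 + A
x = -38455 (x = 5*(-7691) = -38455)
b(j, X) = -30 (b(j, X) = 15 - 5*(-3 + 12) = 15 - 5*9 = 15 - 45 = -30)
(-3889 + b(B, -28))/(-10718 + (x - 18826)) = (-3889 - 30)/(-10718 + (-38455 - 18826)) = -3919/(-10718 - 57281) = -3919/(-67999) = -3919*(-1/67999) = 3919/67999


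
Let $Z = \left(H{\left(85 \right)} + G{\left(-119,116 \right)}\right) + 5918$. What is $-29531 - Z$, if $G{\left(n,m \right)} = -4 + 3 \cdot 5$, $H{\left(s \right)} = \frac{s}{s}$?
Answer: $-35461$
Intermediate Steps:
$H{\left(s \right)} = 1$
$G{\left(n,m \right)} = 11$ ($G{\left(n,m \right)} = -4 + 15 = 11$)
$Z = 5930$ ($Z = \left(1 + 11\right) + 5918 = 12 + 5918 = 5930$)
$-29531 - Z = -29531 - 5930 = -35461$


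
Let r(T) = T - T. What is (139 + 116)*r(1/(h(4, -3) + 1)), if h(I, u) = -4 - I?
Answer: 0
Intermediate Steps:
r(T) = 0
(139 + 116)*r(1/(h(4, -3) + 1)) = (139 + 116)*0 = 255*0 = 0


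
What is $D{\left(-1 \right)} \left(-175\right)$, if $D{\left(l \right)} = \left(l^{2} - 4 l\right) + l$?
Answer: $-700$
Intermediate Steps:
$D{\left(l \right)} = l^{2} - 3 l$
$D{\left(-1 \right)} \left(-175\right) = - (-3 - 1) \left(-175\right) = \left(-1\right) \left(-4\right) \left(-175\right) = 4 \left(-175\right) = -700$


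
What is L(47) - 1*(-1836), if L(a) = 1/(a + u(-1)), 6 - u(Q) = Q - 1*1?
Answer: 100981/55 ≈ 1836.0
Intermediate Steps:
u(Q) = 7 - Q (u(Q) = 6 - (Q - 1*1) = 6 - (Q - 1) = 6 - (-1 + Q) = 6 + (1 - Q) = 7 - Q)
L(a) = 1/(8 + a) (L(a) = 1/(a + (7 - 1*(-1))) = 1/(a + (7 + 1)) = 1/(a + 8) = 1/(8 + a))
L(47) - 1*(-1836) = 1/(8 + 47) - 1*(-1836) = 1/55 + 1836 = 100981/55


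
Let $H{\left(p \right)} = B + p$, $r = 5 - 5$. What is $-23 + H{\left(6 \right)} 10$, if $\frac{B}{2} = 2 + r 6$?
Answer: $77$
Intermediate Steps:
$r = 0$ ($r = 5 - 5 = 0$)
$B = 4$ ($B = 2 \left(2 + 0 \cdot 6\right) = 2 \left(2 + 0\right) = 2 \cdot 2 = 4$)
$H{\left(p \right)} = 4 + p$
$-23 + H{\left(6 \right)} 10 = -23 + \left(4 + 6\right) 10 = -23 + 10 \cdot 10 = -23 + 100 = 77$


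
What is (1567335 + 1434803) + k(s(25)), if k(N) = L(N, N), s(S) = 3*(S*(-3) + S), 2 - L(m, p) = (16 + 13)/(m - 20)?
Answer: 510363829/170 ≈ 3.0021e+6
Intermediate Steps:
L(m, p) = 2 - 29/(-20 + m) (L(m, p) = 2 - (16 + 13)/(m - 20) = 2 - 29/(-20 + m))
s(S) = -6*S (s(S) = 3*(-3*S + S) = 3*(-2*S) = -6*S)
k(N) = (-69 + 2*N)/(-20 + N)
(1567335 + 1434803) + k(s(25)) = (1567335 + 1434803) + (-69 + 2*(-6*25))/(-20 - 6*25) = 3002138 + (-69 + 2*(-150))/(-20 - 150) = 3002138 + (-69 - 300)/(-170) = 3002138 - 1/170*(-369) = 3002138 + 369/170 = 510363829/170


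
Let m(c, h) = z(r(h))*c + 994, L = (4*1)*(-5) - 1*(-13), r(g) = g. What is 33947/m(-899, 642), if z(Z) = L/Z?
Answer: 21793974/644441 ≈ 33.818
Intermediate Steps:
L = -7 (L = 4*(-5) + 13 = -20 + 13 = -7)
z(Z) = -7/Z
m(c, h) = 994 - 7*c/h (m(c, h) = (-7/h)*c + 994 = -7*c/h + 994 = 994 - 7*c/h)
33947/m(-899, 642) = 33947/(994 - 7*(-899)/642) = 33947/(994 - 7*(-899)*1/642) = 33947/(994 + 6293/642) = 33947/(644441/642) = 33947*(642/644441) = 21793974/644441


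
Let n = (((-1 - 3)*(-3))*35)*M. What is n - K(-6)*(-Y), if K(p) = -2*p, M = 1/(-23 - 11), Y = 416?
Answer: 84654/17 ≈ 4979.6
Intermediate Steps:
M = -1/34 (M = 1/(-34) = -1/34 ≈ -0.029412)
n = -210/17 (n = (((-1 - 3)*(-3))*35)*(-1/34) = (-4*(-3)*35)*(-1/34) = (12*35)*(-1/34) = 420*(-1/34) = -210/17 ≈ -12.353)
n - K(-6)*(-Y) = -210/17 - (-2*(-6))*(-1*416) = -210/17 - 12*(-416) = -210/17 - 1*(-4992) = -210/17 + 4992 = 84654/17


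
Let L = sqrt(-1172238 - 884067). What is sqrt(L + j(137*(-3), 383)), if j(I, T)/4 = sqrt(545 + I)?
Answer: sqrt(4*sqrt(134) + I*sqrt(2056305)) ≈ 27.212 + 26.348*I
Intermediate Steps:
j(I, T) = 4*sqrt(545 + I)
L = I*sqrt(2056305) (L = sqrt(-2056305) = I*sqrt(2056305) ≈ 1434.0*I)
sqrt(L + j(137*(-3), 383)) = sqrt(I*sqrt(2056305) + 4*sqrt(545 + 137*(-3))) = sqrt(I*sqrt(2056305) + 4*sqrt(545 - 411)) = sqrt(I*sqrt(2056305) + 4*sqrt(134)) = sqrt(4*sqrt(134) + I*sqrt(2056305))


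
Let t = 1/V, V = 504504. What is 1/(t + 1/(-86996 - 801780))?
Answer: 4003491492/3431 ≈ 1.1669e+6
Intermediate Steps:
t = 1/504504 ≈ 1.9821e-6
1/(t + 1/(-86996 - 801780)) = 1/(1/504504 + 1/(-86996 - 801780)) = 1/(1/504504 + 1/(-888776)) = 1/(1/504504 - 1/888776) = 1/(3431/4003491492) = 4003491492/3431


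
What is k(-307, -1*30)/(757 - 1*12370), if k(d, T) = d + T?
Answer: 337/11613 ≈ 0.029019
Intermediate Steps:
k(d, T) = T + d
k(-307, -1*30)/(757 - 1*12370) = (-1*30 - 307)/(757 - 1*12370) = (-30 - 307)/(757 - 12370) = -337/(-11613) = -337*(-1/11613) = 337/11613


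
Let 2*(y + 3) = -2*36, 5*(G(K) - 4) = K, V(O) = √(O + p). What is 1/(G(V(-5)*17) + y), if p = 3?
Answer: -875/31203 - 85*I*√2/31203 ≈ -0.028042 - 0.0038525*I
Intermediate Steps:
V(O) = √(3 + O) (V(O) = √(O + 3) = √(3 + O))
G(K) = 4 + K/5
y = -39 (y = -3 + (-2*36)/2 = -3 + (½)*(-72) = -3 - 36 = -39)
1/(G(V(-5)*17) + y) = 1/((4 + (√(3 - 5)*17)/5) - 39) = 1/((4 + (√(-2)*17)/5) - 39) = 1/((4 + ((I*√2)*17)/5) - 39) = 1/((4 + (17*I*√2)/5) - 39) = 1/((4 + 17*I*√2/5) - 39) = 1/(-35 + 17*I*√2/5)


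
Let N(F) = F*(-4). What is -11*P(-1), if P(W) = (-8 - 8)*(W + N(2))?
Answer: -1584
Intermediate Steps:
N(F) = -4*F
P(W) = 128 - 16*W (P(W) = (-8 - 8)*(W - 4*2) = -16*(W - 8) = -16*(-8 + W) = 128 - 16*W)
-11*P(-1) = -11*(128 - 16*(-1)) = -11*(128 + 16) = -11*144 = -1584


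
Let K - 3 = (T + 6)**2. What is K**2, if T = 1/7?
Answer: 3984016/2401 ≈ 1659.3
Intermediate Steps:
T = 1/7 ≈ 0.14286
K = 1996/49 (K = 3 + (1/7 + 6)**2 = 3 + (43/7)**2 = 3 + 1849/49 = 1996/49 ≈ 40.735)
K**2 = (1996/49)**2 = 3984016/2401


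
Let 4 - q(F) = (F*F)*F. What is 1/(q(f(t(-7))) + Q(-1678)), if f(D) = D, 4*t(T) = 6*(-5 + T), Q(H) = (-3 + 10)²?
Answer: 1/5885 ≈ 0.00016992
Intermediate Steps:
Q(H) = 49 (Q(H) = 7² = 49)
t(T) = -15/2 + 3*T/2 (t(T) = (6*(-5 + T))/4 = (-30 + 6*T)/4 = -15/2 + 3*T/2)
q(F) = 4 - F³ (q(F) = 4 - F*F*F = 4 - F²*F = 4 - F³)
1/(q(f(t(-7))) + Q(-1678)) = 1/((4 - (-15/2 + (3/2)*(-7))³) + 49) = 1/((4 - (-15/2 - 21/2)³) + 49) = 1/((4 - 1*(-18)³) + 49) = 1/((4 - 1*(-5832)) + 49) = 1/((4 + 5832) + 49) = 1/(5836 + 49) = 1/5885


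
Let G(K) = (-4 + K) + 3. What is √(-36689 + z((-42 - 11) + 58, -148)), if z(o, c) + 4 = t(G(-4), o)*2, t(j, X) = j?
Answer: 17*I*√127 ≈ 191.58*I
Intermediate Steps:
G(K) = -1 + K
z(o, c) = -14 (z(o, c) = -4 + (-1 - 4)*2 = -4 - 5*2 = -4 - 10 = -14)
√(-36689 + z((-42 - 11) + 58, -148)) = √(-36689 - 14) = √(-36703) = 17*I*√127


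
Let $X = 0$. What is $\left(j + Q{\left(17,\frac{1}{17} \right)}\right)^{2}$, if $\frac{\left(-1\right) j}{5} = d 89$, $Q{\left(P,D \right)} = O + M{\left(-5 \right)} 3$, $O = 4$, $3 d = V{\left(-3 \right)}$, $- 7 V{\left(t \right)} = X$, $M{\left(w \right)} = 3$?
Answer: $169$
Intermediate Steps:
$V{\left(t \right)} = 0$ ($V{\left(t \right)} = \left(- \frac{1}{7}\right) 0 = 0$)
$d = 0$ ($d = \frac{1}{3} \cdot 0 = 0$)
$Q{\left(P,D \right)} = 13$ ($Q{\left(P,D \right)} = 4 + 3 \cdot 3 = 4 + 9 = 13$)
$j = 0$ ($j = - 5 \cdot 0 \cdot 89 = \left(-5\right) 0 = 0$)
$\left(j + Q{\left(17,\frac{1}{17} \right)}\right)^{2} = \left(0 + 13\right)^{2} = 13^{2} = 169$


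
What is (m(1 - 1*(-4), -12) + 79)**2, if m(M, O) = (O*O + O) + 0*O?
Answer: 44521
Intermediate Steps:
m(M, O) = O + O**2 (m(M, O) = (O**2 + O) + 0 = (O + O**2) + 0 = O + O**2)
(m(1 - 1*(-4), -12) + 79)**2 = (-12*(1 - 12) + 79)**2 = (-12*(-11) + 79)**2 = (132 + 79)**2 = 211**2 = 44521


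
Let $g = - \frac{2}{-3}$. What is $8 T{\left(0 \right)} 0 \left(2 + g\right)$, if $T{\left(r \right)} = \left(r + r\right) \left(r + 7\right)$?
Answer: $0$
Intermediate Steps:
$g = \frac{2}{3}$ ($g = \left(-2\right) \left(- \frac{1}{3}\right) = \frac{2}{3} \approx 0.66667$)
$T{\left(r \right)} = 2 r \left(7 + r\right)$
$8 T{\left(0 \right)} 0 \left(2 + g\right) = 8 \cdot 2 \cdot 0 \left(7 + 0\right) 0 \left(2 + \frac{2}{3}\right) = 8 \cdot 2 \cdot 0 \cdot 7 \cdot 0 \cdot \frac{8}{3} = 8 \cdot 0 \cdot 0 = 0 \cdot 0 = 0$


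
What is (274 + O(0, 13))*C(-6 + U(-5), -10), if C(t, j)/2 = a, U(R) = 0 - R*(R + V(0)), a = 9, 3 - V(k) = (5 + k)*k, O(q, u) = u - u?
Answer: 4932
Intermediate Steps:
O(q, u) = 0
V(k) = 3 - k*(5 + k) (V(k) = 3 - (5 + k)*k = 3 - k*(5 + k))
U(R) = -R*(3 + R) (U(R) = 0 - R*(R + (3 - 1*0**2 - 5*0)) = 0 - R*(R + (3 - 1*0 + 0)) = 0 - R*(R + (3 + 0 + 0)) = 0 - R*(R + 3) = 0 - R*(3 + R) = -R*(3 + R))
C(t, j) = 18 (C(t, j) = 2*9 = 18)
(274 + O(0, 13))*C(-6 + U(-5), -10) = (274 + 0)*18 = 274*18 = 4932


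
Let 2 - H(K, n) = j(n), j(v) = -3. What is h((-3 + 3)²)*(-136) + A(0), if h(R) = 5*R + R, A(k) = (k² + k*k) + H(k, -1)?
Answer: 5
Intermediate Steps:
H(K, n) = 5 (H(K, n) = 2 - 1*(-3) = 2 + 3 = 5)
A(k) = 5 + 2*k² (A(k) = (k² + k*k) + 5 = (k² + k²) + 5 = 2*k² + 5 = 5 + 2*k²)
h(R) = 6*R
h((-3 + 3)²)*(-136) + A(0) = (6*(-3 + 3)²)*(-136) + (5 + 2*0²) = (6*0²)*(-136) + (5 + 2*0) = (6*0)*(-136) + (5 + 0) = 0*(-136) + 5 = 0 + 5 = 5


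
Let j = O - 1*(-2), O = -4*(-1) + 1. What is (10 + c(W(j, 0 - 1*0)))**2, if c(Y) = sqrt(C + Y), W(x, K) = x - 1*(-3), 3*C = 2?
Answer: 332/3 + 80*sqrt(6)/3 ≈ 175.99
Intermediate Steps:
C = 2/3 (C = (1/3)*2 = 2/3 ≈ 0.66667)
O = 5 (O = 4 + 1 = 5)
j = 7 (j = 5 - 1*(-2) = 5 + 2 = 7)
W(x, K) = 3 + x (W(x, K) = x + 3 = 3 + x)
c(Y) = sqrt(2/3 + Y)
(10 + c(W(j, 0 - 1*0)))**2 = (10 + sqrt(6 + 9*(3 + 7))/3)**2 = (10 + sqrt(6 + 9*10)/3)**2 = (10 + sqrt(6 + 90)/3)**2 = (10 + sqrt(96)/3)**2 = (10 + (4*sqrt(6))/3)**2 = (10 + 4*sqrt(6)/3)**2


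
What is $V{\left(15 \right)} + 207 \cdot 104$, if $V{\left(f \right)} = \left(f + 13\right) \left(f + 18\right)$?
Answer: $22452$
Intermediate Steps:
$V{\left(f \right)} = \left(13 + f\right) \left(18 + f\right)$
$V{\left(15 \right)} + 207 \cdot 104 = \left(234 + 15^{2} + 31 \cdot 15\right) + 207 \cdot 104 = \left(234 + 225 + 465\right) + 21528 = 924 + 21528 = 22452$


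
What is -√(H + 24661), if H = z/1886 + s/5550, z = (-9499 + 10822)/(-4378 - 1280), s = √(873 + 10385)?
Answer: -√(27019668974767875 + 197413278*√11258)/1046730 ≈ -157.04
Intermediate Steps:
s = √11258 ≈ 106.10
z = -441/1886 (z = 1323/(-5658) = 1323*(-1/5658) = -441/1886 ≈ -0.23383)
H = -441/3556996 + √11258/5550 (H = -441/1886/1886 + √11258/5550 = -441/1886*1/1886 + √11258*(1/5550) = -441/3556996 + √11258/5550 ≈ 0.018994)
-√(H + 24661) = -√((-441/3556996 + √11258/5550) + 24661) = -√(87719077915/3556996 + √11258/5550)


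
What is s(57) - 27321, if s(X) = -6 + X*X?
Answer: -24078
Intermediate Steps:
s(X) = -6 + X²
s(57) - 27321 = (-6 + 57²) - 27321 = (-6 + 3249) - 27321 = 3243 - 27321 = -24078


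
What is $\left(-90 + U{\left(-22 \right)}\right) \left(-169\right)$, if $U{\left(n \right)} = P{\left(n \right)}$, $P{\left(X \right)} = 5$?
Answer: $14365$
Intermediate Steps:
$U{\left(n \right)} = 5$
$\left(-90 + U{\left(-22 \right)}\right) \left(-169\right) = \left(-90 + 5\right) \left(-169\right) = \left(-85\right) \left(-169\right) = 14365$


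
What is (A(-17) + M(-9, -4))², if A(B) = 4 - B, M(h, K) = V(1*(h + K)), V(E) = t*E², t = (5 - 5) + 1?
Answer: 36100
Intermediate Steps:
t = 1 (t = 0 + 1 = 1)
V(E) = E² (V(E) = 1*E² = E²)
M(h, K) = (K + h)² (M(h, K) = (1*(h + K))² = (1*(K + h))² = (K + h)²)
(A(-17) + M(-9, -4))² = ((4 - 1*(-17)) + (-4 - 9)²)² = ((4 + 17) + (-13)²)² = (21 + 169)² = 190² = 36100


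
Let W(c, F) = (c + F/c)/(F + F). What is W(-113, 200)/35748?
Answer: -1441/179534400 ≈ -8.0263e-6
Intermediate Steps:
W(c, F) = (c + F/c)/(2*F) (W(c, F) = (c + F/c)/((2*F)) = (c + F/c)*(1/(2*F)) = (c + F/c)/(2*F))
W(-113, 200)/35748 = ((½)*(200 + (-113)²)/(200*(-113)))/35748 = ((½)*(1/200)*(-1/113)*(200 + 12769))*(1/35748) = ((½)*(1/200)*(-1/113)*12969)*(1/35748) = -12969/45200*1/35748 = -1441/179534400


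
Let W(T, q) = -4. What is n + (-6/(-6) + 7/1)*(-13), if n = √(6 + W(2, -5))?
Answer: -104 + √2 ≈ -102.59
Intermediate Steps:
n = √2 (n = √(6 - 4) = √2 ≈ 1.4142)
n + (-6/(-6) + 7/1)*(-13) = √2 + (-6/(-6) + 7/1)*(-13) = √2 + (-6*(-⅙) + 7*1)*(-13) = √2 + (1 + 7)*(-13) = √2 + 8*(-13) = √2 - 104 = -104 + √2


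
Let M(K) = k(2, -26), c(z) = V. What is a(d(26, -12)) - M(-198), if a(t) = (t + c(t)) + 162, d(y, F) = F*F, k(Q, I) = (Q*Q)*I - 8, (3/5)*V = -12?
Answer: 398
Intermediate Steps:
V = -20 (V = (5/3)*(-12) = -20)
c(z) = -20
k(Q, I) = -8 + I*Q² (k(Q, I) = Q²*I - 8 = I*Q² - 8 = -8 + I*Q²)
d(y, F) = F²
M(K) = -112 (M(K) = -8 - 26*2² = -8 - 26*4 = -8 - 104 = -112)
a(t) = 142 + t (a(t) = (t - 20) + 162 = (-20 + t) + 162 = 142 + t)
a(d(26, -12)) - M(-198) = (142 + (-12)²) - 1*(-112) = (142 + 144) + 112 = 286 + 112 = 398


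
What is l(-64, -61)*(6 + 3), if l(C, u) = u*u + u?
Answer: 32940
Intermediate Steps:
l(C, u) = u + u**2 (l(C, u) = u**2 + u = u + u**2)
l(-64, -61)*(6 + 3) = (-61*(1 - 61))*(6 + 3) = -61*(-60)*9 = 3660*9 = 32940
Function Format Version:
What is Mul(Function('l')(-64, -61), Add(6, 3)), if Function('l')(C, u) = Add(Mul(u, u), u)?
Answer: 32940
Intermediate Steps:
Function('l')(C, u) = Add(u, Pow(u, 2)) (Function('l')(C, u) = Add(Pow(u, 2), u) = Add(u, Pow(u, 2)))
Mul(Function('l')(-64, -61), Add(6, 3)) = Mul(Mul(-61, Add(1, -61)), Add(6, 3)) = Mul(Mul(-61, -60), 9) = Mul(3660, 9) = 32940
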